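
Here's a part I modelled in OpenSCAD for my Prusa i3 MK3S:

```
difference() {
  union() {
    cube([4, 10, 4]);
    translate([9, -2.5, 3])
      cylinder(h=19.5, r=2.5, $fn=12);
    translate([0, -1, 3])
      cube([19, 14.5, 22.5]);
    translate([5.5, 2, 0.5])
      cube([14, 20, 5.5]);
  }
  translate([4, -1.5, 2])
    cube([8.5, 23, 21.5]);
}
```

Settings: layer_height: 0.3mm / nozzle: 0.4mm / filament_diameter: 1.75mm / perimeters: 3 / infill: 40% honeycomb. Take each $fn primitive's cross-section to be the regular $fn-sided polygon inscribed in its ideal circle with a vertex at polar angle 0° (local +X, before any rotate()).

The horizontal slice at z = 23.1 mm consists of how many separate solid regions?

At z = 23.1 mm: the cube is not intersected at this z (z outside [0, 4]); the cylinder at (9, -2.5) is absent (z outside [3, 22.5]); the cube at (0, -1) is present — its section is the full 19×14.5 rectangle; the cube at (5.5, 2) does not reach this height (z outside [0.5, 6]); Taking the union: only the 19×14.5 cube at (0, -1) is present, so the union is just that shape — 1 connected region; the cube at (4, -1.5) is present — its section is the full 8.5×23 rectangle; After the difference (first − rest): starting from that combined region, the 8.5×23 cube at (4, -1.5) partially overlaps it — only the 123.25 mm² overlap (of its 195.50 mm²) is removed, clipping the outline — 2 connected regions. The result has 2 disconnected regions.

2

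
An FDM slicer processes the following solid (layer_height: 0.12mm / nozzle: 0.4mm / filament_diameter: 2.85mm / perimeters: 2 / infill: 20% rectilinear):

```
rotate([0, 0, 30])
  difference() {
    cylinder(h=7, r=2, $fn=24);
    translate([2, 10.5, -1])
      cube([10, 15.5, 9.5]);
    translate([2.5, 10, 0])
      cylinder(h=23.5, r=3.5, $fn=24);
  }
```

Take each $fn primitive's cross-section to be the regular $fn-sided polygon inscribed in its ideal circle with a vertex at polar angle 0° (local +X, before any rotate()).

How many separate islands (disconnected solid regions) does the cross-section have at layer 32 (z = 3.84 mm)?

At z = 3.84 mm: the cylinder: section is a regular 24-gon, circumradius r=2; the 10×15.5 cube at (2, 10.5) contributes its full rectangle; the cylinder at (2.5, 10): section is a regular 24-gon, circumradius r=3.5; After the difference (first − rest): starting from the r=2 cylinder, the 10×15.5 cube at (2, 10.5) misses the remaining region (no effect); the r=3.5 cylinder at (2.5, 10) misses the remaining region (no effect) — 1 connected region; (rotated 30° about Z; rotation is an isometry so areas/perimeters/island counts are preserved). Overall, the cross-section is a single solid region. Island count = 1.

1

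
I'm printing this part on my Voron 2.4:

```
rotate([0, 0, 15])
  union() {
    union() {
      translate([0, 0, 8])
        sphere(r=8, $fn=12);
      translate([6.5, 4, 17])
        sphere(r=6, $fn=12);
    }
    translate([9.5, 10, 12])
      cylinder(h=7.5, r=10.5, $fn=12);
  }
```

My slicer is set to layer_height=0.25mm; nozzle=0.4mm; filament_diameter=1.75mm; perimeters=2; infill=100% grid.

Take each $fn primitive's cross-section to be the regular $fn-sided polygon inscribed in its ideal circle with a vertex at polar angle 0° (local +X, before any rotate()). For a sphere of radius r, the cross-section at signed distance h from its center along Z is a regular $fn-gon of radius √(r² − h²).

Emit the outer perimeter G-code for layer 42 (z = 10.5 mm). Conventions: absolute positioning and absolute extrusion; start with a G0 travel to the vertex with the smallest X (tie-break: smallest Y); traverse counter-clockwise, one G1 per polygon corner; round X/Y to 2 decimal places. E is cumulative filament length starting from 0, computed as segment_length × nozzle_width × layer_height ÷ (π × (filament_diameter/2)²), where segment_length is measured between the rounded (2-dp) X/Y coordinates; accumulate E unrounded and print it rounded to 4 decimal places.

At z = 10.5 mm: the sphere: section is a regular 12-gon, circumradius = √(r²−h²) = √(8²−2.5²) = 7.599; the sphere at (6.5, 4) is absent (|z−center|=6.500 > r=6); Taking the union: only the r=8 sphere is present, so the union is just that shape — 1 connected region; the cylinder at (9.5, 10) is absent (z outside [12, 19.5]); Combining (union): only the result so far is present, so the union is just that shape — 1 connected region; (rotated 15° about Z; rotation is an isometry so areas/perimeters/island counts are preserved). The outline is a single polygon with 12 vertices. Extrusion per mm of travel: 0.4 × 0.25 / (π × 0.875²) = 0.041575. Accumulating E over each segment gives final E = 1.9622.

G0 X-7.34 Y-1.97 Z10.50
G1 X-5.37 Y-5.37 E0.1634
G1 X-1.97 Y-7.34 E0.3267
G1 X1.97 Y-7.34 E0.4905
G1 X5.37 Y-5.37 E0.6539
G1 X7.34 Y-1.97 E0.8173
G1 X7.34 Y1.97 E0.9811
G1 X5.37 Y5.37 E1.1445
G1 X1.97 Y7.34 E1.3078
G1 X-1.97 Y7.34 E1.4716
G1 X-5.37 Y5.37 E1.6350
G1 X-7.34 Y1.97 E1.7984
G1 X-7.34 Y-1.97 E1.9622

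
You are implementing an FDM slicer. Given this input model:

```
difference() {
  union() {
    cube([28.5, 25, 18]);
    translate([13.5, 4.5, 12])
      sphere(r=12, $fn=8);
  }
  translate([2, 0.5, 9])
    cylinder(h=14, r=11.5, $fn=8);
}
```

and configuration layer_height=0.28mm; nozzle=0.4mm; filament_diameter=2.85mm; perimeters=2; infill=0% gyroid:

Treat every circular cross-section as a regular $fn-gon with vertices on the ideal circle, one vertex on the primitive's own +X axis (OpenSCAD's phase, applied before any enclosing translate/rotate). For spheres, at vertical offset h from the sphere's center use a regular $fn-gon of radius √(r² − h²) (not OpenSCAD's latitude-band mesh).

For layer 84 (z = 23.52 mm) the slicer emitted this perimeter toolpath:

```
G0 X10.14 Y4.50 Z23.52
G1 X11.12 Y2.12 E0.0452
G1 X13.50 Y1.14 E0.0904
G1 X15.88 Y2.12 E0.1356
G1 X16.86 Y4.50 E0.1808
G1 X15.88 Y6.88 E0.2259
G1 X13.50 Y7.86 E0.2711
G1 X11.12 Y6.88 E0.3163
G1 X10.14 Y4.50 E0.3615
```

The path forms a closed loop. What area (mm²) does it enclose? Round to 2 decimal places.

Apply the shoelace formula to the sequence of (X, Y) vertices; enclosed area = 31.99 mm².

31.99 mm²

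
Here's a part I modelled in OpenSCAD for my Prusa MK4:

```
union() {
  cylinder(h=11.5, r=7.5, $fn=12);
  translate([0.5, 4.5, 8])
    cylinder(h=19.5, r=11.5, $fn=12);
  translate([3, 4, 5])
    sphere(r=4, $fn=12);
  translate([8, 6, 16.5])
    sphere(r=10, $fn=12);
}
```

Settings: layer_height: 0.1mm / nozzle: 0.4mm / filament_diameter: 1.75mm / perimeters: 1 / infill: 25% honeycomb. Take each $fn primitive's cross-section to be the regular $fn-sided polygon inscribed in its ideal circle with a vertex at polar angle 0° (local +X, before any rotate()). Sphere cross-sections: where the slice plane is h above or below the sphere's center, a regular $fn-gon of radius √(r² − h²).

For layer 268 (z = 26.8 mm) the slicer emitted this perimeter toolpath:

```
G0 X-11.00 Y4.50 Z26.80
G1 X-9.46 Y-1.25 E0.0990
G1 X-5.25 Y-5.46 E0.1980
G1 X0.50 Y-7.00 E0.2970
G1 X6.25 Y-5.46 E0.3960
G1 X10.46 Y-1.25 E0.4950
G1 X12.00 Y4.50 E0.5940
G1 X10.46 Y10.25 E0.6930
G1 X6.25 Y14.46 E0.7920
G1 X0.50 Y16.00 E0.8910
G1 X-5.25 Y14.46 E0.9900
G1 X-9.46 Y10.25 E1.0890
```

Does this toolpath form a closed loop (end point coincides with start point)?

Start point (G0): (-11.00, 4.50). End point (last G1): the path does not return to the start — open.

no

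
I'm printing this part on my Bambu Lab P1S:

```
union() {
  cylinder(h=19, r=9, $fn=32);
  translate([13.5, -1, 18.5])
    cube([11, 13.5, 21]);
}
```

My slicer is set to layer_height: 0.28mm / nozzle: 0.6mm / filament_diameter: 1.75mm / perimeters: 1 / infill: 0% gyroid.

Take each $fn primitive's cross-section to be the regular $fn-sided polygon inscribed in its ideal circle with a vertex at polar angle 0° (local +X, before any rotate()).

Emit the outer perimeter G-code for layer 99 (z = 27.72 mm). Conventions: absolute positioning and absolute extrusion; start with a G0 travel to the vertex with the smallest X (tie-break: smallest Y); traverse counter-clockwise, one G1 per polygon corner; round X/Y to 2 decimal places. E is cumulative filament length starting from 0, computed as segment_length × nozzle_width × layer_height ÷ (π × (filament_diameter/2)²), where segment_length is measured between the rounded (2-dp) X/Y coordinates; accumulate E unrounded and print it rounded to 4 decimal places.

G0 X13.50 Y-1.00 Z27.72
G1 X24.50 Y-1.00 E0.7683
G1 X24.50 Y12.50 E1.7112
G1 X13.50 Y12.50 E2.4795
G1 X13.50 Y-1.00 E3.4225

At z = 27.72 mm: the cylinder does not reach this height (z outside [0, 19]); the cube at (13.5, -1) is present — its section is the full 11×13.5 rectangle; Merging all regions: only the 11×13.5 cube at (13.5, -1) is present, so the union is just that shape — 1 connected region. The outline is a single polygon with 4 vertices. Extrusion per mm of travel: 0.6 × 0.28 / (π × 0.875²) = 0.069846. Accumulating E over each segment gives final E = 3.4225.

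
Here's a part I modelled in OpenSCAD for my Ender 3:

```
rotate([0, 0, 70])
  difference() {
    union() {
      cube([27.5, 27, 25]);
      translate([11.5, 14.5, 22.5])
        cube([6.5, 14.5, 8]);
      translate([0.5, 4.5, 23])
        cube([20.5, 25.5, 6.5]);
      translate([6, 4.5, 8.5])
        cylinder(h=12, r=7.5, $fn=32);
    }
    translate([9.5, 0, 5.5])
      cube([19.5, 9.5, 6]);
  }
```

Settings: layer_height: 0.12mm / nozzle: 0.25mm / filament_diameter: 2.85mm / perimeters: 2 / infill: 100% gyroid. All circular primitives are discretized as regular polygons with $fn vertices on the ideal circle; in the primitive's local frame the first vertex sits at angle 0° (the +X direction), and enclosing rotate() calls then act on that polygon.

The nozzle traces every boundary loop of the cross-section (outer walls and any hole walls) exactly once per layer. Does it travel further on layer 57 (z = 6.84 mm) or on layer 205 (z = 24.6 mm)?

Layer 57 (z = 6.84): the cube is present — its section is the full 27.5×27 rectangle (perimeter 109.00 mm); the cube at (11.5, 14.5) is absent (z outside [22.5, 30.5]); the cube at (0.5, 4.5) is absent (z outside [23, 29.5]); the cylinder at (6, 4.5) does not reach this height (z outside [8.5, 20.5]); Combining (union): only the 27.5×27 cube is present, so the union is just that shape — boundary = 109.00 mm; the cube at (9.5, 0) (footprint 19.5×9.5) is included at this height (perimeter 58.00 mm); Subtracting the remaining from the first: starting from the result so far, the 19.5×9.5 cube at (9.5, 0) partially overlaps it — only the 171.00 mm² overlap (of its 185.25 mm²) is removed, clipping the outline — boundary = 109.00 mm; (rotated 70° about Z; rotation is an isometry so areas/perimeters/island counts are preserved). So its perimeter = 109.00 mm. Layer 205 (z = 24.6): the cube is present — its section is the full 27.5×27 rectangle (perimeter 109.00 mm); the cube at (11.5, 14.5) is present — its section is the full 6.5×14.5 rectangle (perimeter 42.00 mm); the cube at (0.5, 4.5) is present — its section is the full 20.5×25.5 rectangle (perimeter 92.00 mm); the cylinder at (6, 4.5) is absent (z outside [8.5, 20.5]); Combining (union): the regions partially overlap (shared area 555.50 mm²), so the edge portions inside another operand are dropped and the merged outline is re-measured after clipping — boundary = 115.00 mm; the cube at (9.5, 0) is not intersected at this z (z outside [5.5, 11.5]); After the difference (first − rest): none of the subtracted shapes is present at this height, so that combined region is unchanged — boundary = 115.00 mm; (rotated 70° about Z; rotation is an isometry so areas/perimeters/island counts are preserved). So its perimeter = 115.00 mm. Layer 205 is larger (115.00 vs 109.00 mm).

layer 205 (z = 24.6 mm)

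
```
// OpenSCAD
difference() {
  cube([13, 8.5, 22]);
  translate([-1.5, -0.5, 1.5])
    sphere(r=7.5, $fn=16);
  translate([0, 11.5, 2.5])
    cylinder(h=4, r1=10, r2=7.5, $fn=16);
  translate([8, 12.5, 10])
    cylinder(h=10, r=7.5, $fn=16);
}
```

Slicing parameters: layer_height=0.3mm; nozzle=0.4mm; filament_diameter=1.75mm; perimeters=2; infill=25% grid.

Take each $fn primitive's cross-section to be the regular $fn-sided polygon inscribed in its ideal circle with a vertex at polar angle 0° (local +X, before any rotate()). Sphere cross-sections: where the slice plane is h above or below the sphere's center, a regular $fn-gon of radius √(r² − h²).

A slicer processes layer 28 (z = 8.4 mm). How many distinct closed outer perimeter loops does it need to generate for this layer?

1

At z = 8.4 mm: the cube is present — its section is the full 13×8.5 rectangle; the r=7.5 sphere at (-1.5, -0.5) slices to a regular 16-gon of circumradius 2.939 (√(r²−h²) with h=6.9 from center); the cone at (0, 11.5) does not reach this height (z outside [2.5, 6.5]); the cylinder at (8, 12.5) is absent (z outside [10, 20]); After the difference (first − rest): starting from the 13×8.5 cube, the r=7.5 sphere at (-1.5, -0.5) partially overlaps it — only the 1.77 mm² overlap (of its 26.45 mm²) is removed, clipping the outline — 1 connected region. The result has 1 disconnected region.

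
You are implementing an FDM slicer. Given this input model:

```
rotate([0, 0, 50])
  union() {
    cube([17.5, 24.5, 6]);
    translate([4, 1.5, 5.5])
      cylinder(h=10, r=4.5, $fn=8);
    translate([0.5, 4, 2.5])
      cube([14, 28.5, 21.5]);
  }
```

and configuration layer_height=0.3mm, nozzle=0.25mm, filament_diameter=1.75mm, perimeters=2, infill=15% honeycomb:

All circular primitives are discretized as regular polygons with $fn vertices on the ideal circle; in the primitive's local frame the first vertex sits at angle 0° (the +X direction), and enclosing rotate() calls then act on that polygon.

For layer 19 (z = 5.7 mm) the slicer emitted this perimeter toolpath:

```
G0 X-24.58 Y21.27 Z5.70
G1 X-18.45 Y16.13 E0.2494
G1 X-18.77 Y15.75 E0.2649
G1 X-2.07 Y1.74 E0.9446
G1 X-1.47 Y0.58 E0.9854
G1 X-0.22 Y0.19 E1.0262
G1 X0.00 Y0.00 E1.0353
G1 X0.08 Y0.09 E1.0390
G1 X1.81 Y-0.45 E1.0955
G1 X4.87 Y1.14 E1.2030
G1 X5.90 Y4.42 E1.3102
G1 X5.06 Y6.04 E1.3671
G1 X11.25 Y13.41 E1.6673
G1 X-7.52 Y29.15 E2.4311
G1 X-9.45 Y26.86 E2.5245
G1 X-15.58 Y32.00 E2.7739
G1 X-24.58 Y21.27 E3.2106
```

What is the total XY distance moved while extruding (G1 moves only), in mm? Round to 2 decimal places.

102.97 mm

Sum the Euclidean lengths of each G1 segment: total = 102.97 mm.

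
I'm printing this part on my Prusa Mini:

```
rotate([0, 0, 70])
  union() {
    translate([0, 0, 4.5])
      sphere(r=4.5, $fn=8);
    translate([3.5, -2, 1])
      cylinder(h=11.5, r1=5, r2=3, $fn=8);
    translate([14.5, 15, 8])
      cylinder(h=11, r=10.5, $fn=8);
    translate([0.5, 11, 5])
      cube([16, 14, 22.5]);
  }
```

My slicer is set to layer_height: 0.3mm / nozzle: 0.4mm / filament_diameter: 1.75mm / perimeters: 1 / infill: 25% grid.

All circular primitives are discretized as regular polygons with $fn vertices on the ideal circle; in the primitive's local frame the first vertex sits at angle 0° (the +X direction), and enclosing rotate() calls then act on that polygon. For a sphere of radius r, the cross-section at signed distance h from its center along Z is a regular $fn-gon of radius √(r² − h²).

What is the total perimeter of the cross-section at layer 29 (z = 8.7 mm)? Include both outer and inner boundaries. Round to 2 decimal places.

At z = 8.7 mm: the sphere: section is a regular 8-gon, circumradius = √(r²−h²) = √(4.5²−4.2²) = 1.616 (perimeter = 2·8·1.616·sin(180°/8) = 9.89 mm); the cone at (3.5, -2) (r1=5→r2=3) has section circumradius 3.661 here — a regular 8-gon (perimeter = 2·8·3.661·sin(180°/8) = 22.42 mm); the r=10.5 cylinder at (14.5, 15) gives a regular 8-gon of circumradius 10.5 (constant along its height) (perimeter = 2·8·10.500·sin(180°/8) = 64.29 mm); the cube at (0.5, 11) (footprint 16×14) is included at this height (perimeter 60.00 mm); Taking the union: the regions partially overlap (shared area 145.97 mm²), so the edge portions inside another operand are dropped and the merged outline is re-measured after clipping — boundary = 103.62 mm; (rotated 70° about Z; rotation is an isometry so areas/perimeters/island counts are preserved). Overall, the cross-section has 2 separate islands. Total boundary length (outer) = 103.62 mm.

103.62 mm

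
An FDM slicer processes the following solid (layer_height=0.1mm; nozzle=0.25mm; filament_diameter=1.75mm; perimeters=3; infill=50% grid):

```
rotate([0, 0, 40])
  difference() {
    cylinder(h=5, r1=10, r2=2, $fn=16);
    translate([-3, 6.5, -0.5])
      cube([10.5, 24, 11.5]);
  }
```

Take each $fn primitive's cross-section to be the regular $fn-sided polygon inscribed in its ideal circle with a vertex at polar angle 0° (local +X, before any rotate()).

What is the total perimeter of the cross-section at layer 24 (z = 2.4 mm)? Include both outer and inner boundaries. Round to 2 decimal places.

At z = 2.4 mm: the cone (r1=10→r2=2) has section circumradius 6.160 here — a regular 16-gon (perimeter = 2·16·6.160·sin(180°/16) = 38.46 mm); the cube at (-3, 6.5) (footprint 10.5×24) is included at this height (perimeter 69.00 mm); Subtracting the remaining from the first: starting from the cone, the 10.5×24 cube at (-3, 6.5) misses the remaining region (no effect) — boundary = 38.46 mm; (rotated 40° about Z; rotation is an isometry so areas/perimeters/island counts are preserved). Overall, the cross-section is a single solid region. Total boundary length (outer) = 38.46 mm.

38.46 mm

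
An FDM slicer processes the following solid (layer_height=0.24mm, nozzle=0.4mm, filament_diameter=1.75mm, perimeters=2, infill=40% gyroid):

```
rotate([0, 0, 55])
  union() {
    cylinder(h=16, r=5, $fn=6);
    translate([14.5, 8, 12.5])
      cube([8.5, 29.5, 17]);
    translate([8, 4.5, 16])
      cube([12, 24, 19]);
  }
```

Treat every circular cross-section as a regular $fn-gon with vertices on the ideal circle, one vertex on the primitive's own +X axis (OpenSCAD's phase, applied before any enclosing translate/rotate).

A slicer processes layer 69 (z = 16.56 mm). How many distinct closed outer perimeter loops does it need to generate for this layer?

At z = 16.56 mm: the cylinder is not intersected at this z (z outside [0, 16]); the cube at (14.5, 8) is present — its section is the full 8.5×29.5 rectangle; the cube at (8, 4.5) (footprint 12×24) is included at this height; Combining (union): the regions partially overlap (shared area 112.75 mm²), so overlapping operands fuse into one piece — 1 connected region; (whole slice rotated 55° about Z — lengths, areas and connectivity unchanged). The result has 1 disconnected region.

1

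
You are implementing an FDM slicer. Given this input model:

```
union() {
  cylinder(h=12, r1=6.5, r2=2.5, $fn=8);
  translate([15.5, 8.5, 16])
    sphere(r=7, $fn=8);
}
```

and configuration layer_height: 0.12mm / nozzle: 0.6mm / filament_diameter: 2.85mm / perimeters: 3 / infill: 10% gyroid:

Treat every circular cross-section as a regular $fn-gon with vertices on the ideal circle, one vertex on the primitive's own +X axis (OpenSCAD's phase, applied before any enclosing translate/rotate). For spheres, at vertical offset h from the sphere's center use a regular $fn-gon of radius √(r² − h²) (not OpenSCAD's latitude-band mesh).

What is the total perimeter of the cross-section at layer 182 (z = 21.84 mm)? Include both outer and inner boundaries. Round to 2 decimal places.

At z = 21.84 mm: the cone is not intersected at this z (z outside [0, 12]); the sphere at (15.5, 8.5): section is a regular 8-gon, circumradius = √(r²−h²) = √(7²−5.84²) = 3.859 (perimeter = 2·8·3.859·sin(180°/8) = 23.63 mm); Combining (union): only the r=7 sphere at (15.5, 8.5) is present, so the union is just that shape — boundary = 23.63 mm. Overall, the cross-section is a single solid region. Total boundary length (outer) = 23.63 mm.

23.63 mm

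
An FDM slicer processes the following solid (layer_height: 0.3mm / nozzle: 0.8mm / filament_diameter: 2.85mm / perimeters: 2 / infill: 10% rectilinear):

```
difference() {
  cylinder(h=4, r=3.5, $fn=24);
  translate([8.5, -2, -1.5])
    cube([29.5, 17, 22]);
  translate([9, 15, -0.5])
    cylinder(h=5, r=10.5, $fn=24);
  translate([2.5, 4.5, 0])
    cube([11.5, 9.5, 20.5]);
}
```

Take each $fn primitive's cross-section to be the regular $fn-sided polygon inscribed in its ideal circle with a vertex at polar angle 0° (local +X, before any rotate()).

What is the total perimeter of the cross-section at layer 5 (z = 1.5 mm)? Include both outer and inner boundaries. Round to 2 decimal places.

21.93 mm

At z = 1.5 mm: the r=3.5 cylinder contributes a regular 24-gon of circumradius 3.5 (perimeter = 2·24·3.500·sin(180°/24) = 21.93 mm); the 29.5×17 cube at (8.5, -2) contributes its full rectangle (perimeter 93.00 mm); the cylinder at (9, 15): section is a regular 24-gon, circumradius r=10.5 (perimeter = 2·24·10.500·sin(180°/24) = 65.79 mm); the 11.5×9.5 cube at (2.5, 4.5) contributes its full rectangle (perimeter 42.00 mm); Subtracting the remaining from the first: starting from the r=3.5 cylinder, the 29.5×17 cube at (8.5, -2) misses the remaining region (no effect); the r=10.5 cylinder at (9, 15) misses the remaining region (no effect); the 11.5×9.5 cube at (2.5, 4.5) misses the remaining region (no effect) — boundary = 21.93 mm. Overall, the cross-section is a single solid region. Total boundary length (outer) = 21.93 mm.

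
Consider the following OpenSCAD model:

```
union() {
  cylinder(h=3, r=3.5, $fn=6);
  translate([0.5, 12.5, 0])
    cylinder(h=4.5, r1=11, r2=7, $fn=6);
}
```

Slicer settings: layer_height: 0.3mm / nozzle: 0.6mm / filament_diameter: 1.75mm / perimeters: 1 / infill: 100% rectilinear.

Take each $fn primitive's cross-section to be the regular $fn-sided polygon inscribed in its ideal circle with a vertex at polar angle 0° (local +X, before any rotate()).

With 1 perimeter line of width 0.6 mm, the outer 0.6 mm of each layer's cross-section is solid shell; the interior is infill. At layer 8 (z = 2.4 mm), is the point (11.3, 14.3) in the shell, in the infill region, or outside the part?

outside

At z = 2.4 mm: the r=3.5 cylinder contributes a regular 6-gon of circumradius 3.5; the cone at (0.5, 12.5) (r1=11→r2=7) has section circumradius 8.867 here — a regular 6-gon; Taking the union: the 2 present regions are separate (no shared area or edge), so areas and boundary lengths simply add and each stays a separate island — 2 connected regions. Overall, the cross-section has 2 separate islands. The nearest boundary edge runs (4.93, 20.18)→(9.37, 12.50); distance from the point to it = 2.57 mm. The point is not inside any of the regions above, so it lies outside the cross-section (2.57 mm from the nearest boundary).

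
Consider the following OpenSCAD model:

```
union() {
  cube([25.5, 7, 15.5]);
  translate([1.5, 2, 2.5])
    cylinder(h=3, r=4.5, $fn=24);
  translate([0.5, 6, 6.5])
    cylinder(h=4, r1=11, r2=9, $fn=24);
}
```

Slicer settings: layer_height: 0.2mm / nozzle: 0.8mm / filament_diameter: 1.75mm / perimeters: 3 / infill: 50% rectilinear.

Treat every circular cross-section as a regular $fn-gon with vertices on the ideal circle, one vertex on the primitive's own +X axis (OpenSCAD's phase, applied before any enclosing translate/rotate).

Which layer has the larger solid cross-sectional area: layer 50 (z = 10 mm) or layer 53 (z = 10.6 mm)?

layer 50 (z = 10 mm)

Layer 50 (z = 10): the cube (footprint 25.5×7) is included at this height (area 178.50 mm²); the cylinder at (1.5, 2) is absent (z outside [2.5, 5.5]); the cone at (0.5, 6) contributes a regular 24-gon of circumradius 9.250 (interpolated between r1=11 and r2=9 at t=0.875) (area = (24/2)·9.250²·sin(360°/24) = 265.74 mm²); Combining (union): the regions partially overlap — summed areas 444.24 mm² minus the doubly-counted overlap 63.64 mm² gives 380.60 mm² — area = 380.60 mm². So its area = 380.60 mm². Layer 53 (z = 10.6): the 25.5×7 cube contributes its full rectangle (area 178.50 mm²); the cylinder at (1.5, 2) is not intersected at this z (z outside [2.5, 5.5]); the cone at (0.5, 6) is absent (z outside [6.5, 10.5]); Merging all regions: only the 25.5×7 cube is present, so the union is just that shape — area = 178.50 mm². So its area = 178.50 mm². Layer 50 is larger (380.60 vs 178.50 mm²).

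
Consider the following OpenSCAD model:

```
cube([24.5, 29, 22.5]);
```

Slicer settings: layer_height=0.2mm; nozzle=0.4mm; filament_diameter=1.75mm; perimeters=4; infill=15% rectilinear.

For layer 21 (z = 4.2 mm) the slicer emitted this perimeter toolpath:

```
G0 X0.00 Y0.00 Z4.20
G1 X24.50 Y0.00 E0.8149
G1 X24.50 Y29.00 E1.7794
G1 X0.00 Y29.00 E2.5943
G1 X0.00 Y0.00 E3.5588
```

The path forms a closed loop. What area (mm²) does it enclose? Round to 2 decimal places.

710.50 mm²

Apply the shoelace formula to the sequence of (X, Y) vertices; enclosed area = 710.50 mm².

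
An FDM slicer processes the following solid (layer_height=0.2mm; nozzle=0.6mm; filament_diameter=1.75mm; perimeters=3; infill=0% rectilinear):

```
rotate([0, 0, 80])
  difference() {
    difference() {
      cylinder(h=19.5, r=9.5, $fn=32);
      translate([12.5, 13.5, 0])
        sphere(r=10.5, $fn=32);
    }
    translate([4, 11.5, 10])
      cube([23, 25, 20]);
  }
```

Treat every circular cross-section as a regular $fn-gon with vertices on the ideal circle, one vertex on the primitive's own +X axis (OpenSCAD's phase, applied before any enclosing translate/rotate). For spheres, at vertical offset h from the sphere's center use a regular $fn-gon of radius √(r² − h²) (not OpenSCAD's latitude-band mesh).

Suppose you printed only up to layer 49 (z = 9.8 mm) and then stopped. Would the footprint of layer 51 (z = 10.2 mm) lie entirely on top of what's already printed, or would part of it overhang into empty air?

Compare the two slices. At z = 9.8: the r=9.5 cylinder gives a regular 32-gon of circumradius 9.5 (constant along its height) (area = (32/2)·9.500²·sin(360°/32) = 281.71 mm²); the sphere at (12.5, 13.5): section is a regular 32-gon, circumradius = √(r²−h²) = √(10.5²−9.8²) = 3.770 (area = (32/2)·3.770²·sin(360°/32) = 44.36 mm²); Taking the first minus the rest: starting from the r=9.5 cylinder (281.71 mm²), the r=10.5 sphere at (12.5, 13.5) misses the remaining region (no effect) — area = 281.71 mm²; the cube at (4, 11.5) is absent (z outside [10, 30]); Taking the first minus the rest: none of the subtracted shapes is present at this height, so the result so far is unchanged — area = 281.71 mm²; (whole slice rotated 80° about Z — lengths, areas and connectivity unchanged). At z = 10.2: the r=9.5 cylinder gives a regular 32-gon of circumradius 9.5 (constant along its height) (area = (32/2)·9.500²·sin(360°/32) = 281.71 mm²); the sphere at (12.5, 13.5): section is a regular 32-gon, circumradius = √(r²−h²) = √(10.5²−10.2²) = 2.492 (area = (32/2)·2.492²·sin(360°/32) = 19.38 mm²); Subtracting the remaining from the first: starting from the r=9.5 cylinder (281.71 mm²), the r=10.5 sphere at (12.5, 13.5) misses the remaining region (no effect) — area = 281.71 mm²; the 23×25 cube at (4, 11.5) contributes its full rectangle (area 575.00 mm²); Taking the first minus the rest: starting from that combined region (281.71 mm²), the 23×25 cube at (4, 11.5) misses the remaining region (no effect) — area = 281.71 mm²; (rotated 80° about Z; rotation is an isometry so areas/perimeters/island counts are preserved). Checking containment: the cross-section at z = 10.2 is a subset of the cross-section at z = 9.8.

entirely on top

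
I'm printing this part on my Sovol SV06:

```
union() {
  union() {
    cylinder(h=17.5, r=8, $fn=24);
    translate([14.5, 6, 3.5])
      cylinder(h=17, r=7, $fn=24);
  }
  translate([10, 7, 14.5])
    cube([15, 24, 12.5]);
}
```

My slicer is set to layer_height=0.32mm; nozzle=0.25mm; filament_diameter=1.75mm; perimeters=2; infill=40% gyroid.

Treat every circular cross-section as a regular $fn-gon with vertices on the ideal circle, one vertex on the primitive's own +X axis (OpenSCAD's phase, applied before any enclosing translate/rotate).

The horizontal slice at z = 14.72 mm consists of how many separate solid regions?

2

At z = 14.72 mm: the cylinder: section is a regular 24-gon, circumradius r=8; the cylinder at (14.5, 6): section is a regular 24-gon, circumradius r=7; Taking the union: the 2 present regions are separate (no shared area or edge), so areas and boundary lengths simply add and each stays a separate island — 2 connected regions; the cube at (10, 7) is present — its section is the full 15×24 rectangle; Combining (union): the regions partially overlap (shared area 55.58 mm²), so overlapping operands fuse into one piece — 2 connected regions. The result has 2 disconnected regions.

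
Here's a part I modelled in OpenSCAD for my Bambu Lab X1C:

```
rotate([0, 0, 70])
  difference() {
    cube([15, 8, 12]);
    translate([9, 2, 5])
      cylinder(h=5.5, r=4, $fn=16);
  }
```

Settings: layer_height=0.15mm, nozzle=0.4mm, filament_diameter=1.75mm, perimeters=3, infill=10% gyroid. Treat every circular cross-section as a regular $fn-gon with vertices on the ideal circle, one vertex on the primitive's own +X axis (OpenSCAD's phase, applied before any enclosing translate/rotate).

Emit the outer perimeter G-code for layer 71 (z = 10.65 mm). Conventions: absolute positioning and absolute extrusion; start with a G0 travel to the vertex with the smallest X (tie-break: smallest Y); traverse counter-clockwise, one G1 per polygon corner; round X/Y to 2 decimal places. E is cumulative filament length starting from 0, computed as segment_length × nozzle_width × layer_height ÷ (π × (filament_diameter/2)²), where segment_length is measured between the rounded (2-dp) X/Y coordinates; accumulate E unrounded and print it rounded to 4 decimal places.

G0 X-7.52 Y2.74 Z10.65
G1 X0.00 Y0.00 E0.1997
G1 X5.13 Y14.10 E0.5739
G1 X-2.39 Y16.83 E0.7735
G1 X-7.52 Y2.74 E1.1475

At z = 10.65 mm: the cube is present — its section is the full 15×8 rectangle; the cylinder at (9, 2) is absent (z outside [5, 10.5]); Taking the first minus the rest: none of the subtracted shapes is present at this height, so the 15×8 cube is unchanged — 1 connected region; (rotated 70° about Z; rotation is an isometry so areas/perimeters/island counts are preserved). The outline is a single polygon with 4 vertices. Extrusion per mm of travel: 0.4 × 0.15 / (π × 0.875²) = 0.024945. Accumulating E over each segment gives final E = 1.1475.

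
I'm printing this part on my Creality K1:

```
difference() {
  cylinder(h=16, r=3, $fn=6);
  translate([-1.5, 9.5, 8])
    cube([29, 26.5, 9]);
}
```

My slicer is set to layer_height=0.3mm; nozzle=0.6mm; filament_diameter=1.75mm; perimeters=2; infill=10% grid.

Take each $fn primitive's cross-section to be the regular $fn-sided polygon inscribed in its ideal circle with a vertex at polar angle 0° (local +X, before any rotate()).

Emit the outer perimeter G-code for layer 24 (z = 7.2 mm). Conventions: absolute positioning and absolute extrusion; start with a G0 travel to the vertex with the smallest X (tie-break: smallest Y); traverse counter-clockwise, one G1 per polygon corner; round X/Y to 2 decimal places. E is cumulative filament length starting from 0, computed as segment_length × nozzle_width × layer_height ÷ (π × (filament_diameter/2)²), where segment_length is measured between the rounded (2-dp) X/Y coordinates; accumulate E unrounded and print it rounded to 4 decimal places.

At z = 7.2 mm: the r=3 cylinder contributes a regular 6-gon of circumradius 3; the cube at (-1.5, 9.5) does not reach this height (z outside [8, 17]); Taking the first minus the rest: none of the subtracted shapes is present at this height, so the r=3 cylinder is unchanged — 1 connected region. The outline is a single polygon with 6 vertices. Extrusion per mm of travel: 0.6 × 0.3 / (π × 0.875²) = 0.074835. Accumulating E over each segment gives final E = 1.3475.

G0 X-3.00 Y0.00 Z7.20
G1 X-1.50 Y-2.60 E0.2246
G1 X1.50 Y-2.60 E0.4491
G1 X3.00 Y0.00 E0.6738
G1 X1.50 Y2.60 E0.8984
G1 X-1.50 Y2.60 E1.1229
G1 X-3.00 Y0.00 E1.3475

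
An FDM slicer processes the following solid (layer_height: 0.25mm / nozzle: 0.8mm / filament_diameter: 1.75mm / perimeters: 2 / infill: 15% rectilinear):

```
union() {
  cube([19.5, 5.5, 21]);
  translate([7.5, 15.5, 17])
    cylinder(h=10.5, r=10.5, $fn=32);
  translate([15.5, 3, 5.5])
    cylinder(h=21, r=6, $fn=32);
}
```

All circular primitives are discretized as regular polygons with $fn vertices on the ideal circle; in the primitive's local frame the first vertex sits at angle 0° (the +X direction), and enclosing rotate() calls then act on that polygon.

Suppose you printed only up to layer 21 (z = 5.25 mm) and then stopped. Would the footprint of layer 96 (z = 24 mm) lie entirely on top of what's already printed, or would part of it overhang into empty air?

Compare the two slices. At z = 5.25: the cube (footprint 19.5×5.5) is included at this height (area 107.25 mm²); the cylinder at (7.5, 15.5) is absent (z outside [17, 27.5]); the cylinder at (15.5, 3) does not reach this height (z outside [5.5, 26.5]); Merging all regions: only the 19.5×5.5 cube is present, so the union is just that shape — area = 107.25 mm². At z = 24: the cube is not intersected at this z (z outside [0, 21]); the cylinder at (7.5, 15.5): section is a regular 32-gon, circumradius r=10.5 (area = (32/2)·10.500²·sin(360°/32) = 344.14 mm²); the r=6 cylinder at (15.5, 3) contributes a regular 32-gon of circumradius 6 (area = (32/2)·6.000²·sin(360°/32) = 112.37 mm²); Taking the union: the regions partially overlap — summed areas 456.51 mm² minus the doubly-counted overlap 7.33 mm² gives 449.18 mm² — area = 449.18 mm². Checking containment: at z = 24 the cross-section extends beyond the z = 5.25 cross-section by about 393.63 mm².

part overhangs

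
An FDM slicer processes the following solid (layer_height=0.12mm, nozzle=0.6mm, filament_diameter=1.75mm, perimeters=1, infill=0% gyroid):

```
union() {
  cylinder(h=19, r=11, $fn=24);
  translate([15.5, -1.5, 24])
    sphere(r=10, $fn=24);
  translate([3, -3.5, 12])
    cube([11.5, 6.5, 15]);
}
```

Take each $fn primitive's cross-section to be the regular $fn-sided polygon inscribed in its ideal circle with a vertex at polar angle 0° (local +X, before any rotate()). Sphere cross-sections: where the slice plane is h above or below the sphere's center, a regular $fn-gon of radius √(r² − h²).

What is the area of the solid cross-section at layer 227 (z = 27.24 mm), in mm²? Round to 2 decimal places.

277.98 mm²

At z = 27.24 mm: the cylinder does not reach this height (z outside [0, 19]); the r=10 sphere at (15.5, -1.5) slices to a regular 24-gon of circumradius 9.461 (√(r²−h²) with h=3.24 from center) (area = (24/2)·9.461²·sin(360°/24) = 277.98 mm²); the cube at (3, -3.5) does not reach this height (z outside [12, 27]); Combining (union): only the r=10 sphere at (15.5, -1.5) is present, so the union is just that shape — area = 277.98 mm². Overall, the cross-section is a single solid region. Net area = 277.98 mm².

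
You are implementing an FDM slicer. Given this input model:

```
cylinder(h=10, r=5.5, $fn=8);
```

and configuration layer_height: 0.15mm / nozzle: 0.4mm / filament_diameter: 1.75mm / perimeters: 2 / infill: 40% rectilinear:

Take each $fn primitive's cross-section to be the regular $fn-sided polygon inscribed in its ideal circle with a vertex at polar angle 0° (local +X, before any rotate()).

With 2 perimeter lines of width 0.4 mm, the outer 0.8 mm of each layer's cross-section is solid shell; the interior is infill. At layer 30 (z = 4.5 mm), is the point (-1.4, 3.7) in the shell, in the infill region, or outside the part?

At z = 4.5 mm: the cylinder: section is a regular 8-gon, circumradius r=5.5. Overall, the cross-section is a single solid region. The nearest boundary edge runs (0.00, 5.50)→(-3.89, 3.89); distance from the point to it = 1.13 mm. The point is inside the cross-section and 1.13 mm from the nearest boundary — more than the 0.8 mm shell width (2 × 0.4), so it's in the infill interior.

infill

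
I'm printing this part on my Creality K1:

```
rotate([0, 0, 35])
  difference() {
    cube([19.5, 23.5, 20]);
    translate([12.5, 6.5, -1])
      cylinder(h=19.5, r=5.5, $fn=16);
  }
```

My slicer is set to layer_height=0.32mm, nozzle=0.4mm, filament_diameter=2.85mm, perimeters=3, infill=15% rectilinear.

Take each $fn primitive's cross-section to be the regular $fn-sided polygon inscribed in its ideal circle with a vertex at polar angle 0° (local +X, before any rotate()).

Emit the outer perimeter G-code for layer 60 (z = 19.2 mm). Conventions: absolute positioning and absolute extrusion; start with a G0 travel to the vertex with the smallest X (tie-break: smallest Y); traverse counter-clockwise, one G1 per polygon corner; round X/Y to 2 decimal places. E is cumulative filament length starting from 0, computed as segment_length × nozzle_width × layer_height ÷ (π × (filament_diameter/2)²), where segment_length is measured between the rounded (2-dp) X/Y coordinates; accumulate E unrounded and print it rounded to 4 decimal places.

At z = 19.2 mm: the cube is present — its section is the full 19.5×23.5 rectangle; the cylinder at (12.5, 6.5) is absent (z outside [-1, 18.5]); After the difference (first − rest): none of the subtracted shapes is present at this height, so the 19.5×23.5 cube is unchanged — 1 connected region; (rotated 35° about Z; rotation is an isometry so areas/perimeters/island counts are preserved). The outline is a single polygon with 4 vertices. Extrusion per mm of travel: 0.4 × 0.32 / (π × 1.425²) = 0.020065. Accumulating E over each segment gives final E = 1.7254.

G0 X-13.48 Y19.25 Z19.20
G1 X0.00 Y0.00 E0.4715
G1 X15.97 Y11.18 E0.8627
G1 X2.49 Y30.43 E1.3342
G1 X-13.48 Y19.25 E1.7254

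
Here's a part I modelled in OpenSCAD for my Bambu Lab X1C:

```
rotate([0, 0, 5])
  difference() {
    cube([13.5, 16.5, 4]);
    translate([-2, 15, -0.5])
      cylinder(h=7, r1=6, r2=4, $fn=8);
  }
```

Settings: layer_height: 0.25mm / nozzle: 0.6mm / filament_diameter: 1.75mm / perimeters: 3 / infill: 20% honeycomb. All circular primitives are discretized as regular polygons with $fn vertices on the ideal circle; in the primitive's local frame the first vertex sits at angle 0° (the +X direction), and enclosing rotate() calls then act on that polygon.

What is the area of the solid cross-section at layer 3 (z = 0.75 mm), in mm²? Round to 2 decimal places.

At z = 0.75 mm: the cube (footprint 13.5×16.5) is included at this height (area 222.75 mm²); the cone at (-2, 15): at t=0.179 of its height the radius interpolates to r₁+(r₂−r₁)t = 5.643, giving a regular 8-gon of that circumradius (area = (8/2)·5.643²·sin(360°/8) = 90.06 mm²); After the difference (first − rest): starting from the 13.5×16.5 cube (222.75 mm²), the cone at (-2, 15) partially overlaps it — only the 17.06 mm² overlap (of its 90.06 mm²) is removed, clipping the outline — area = 205.69 mm²; (whole slice rotated 5° about Z — lengths, areas and connectivity unchanged). Overall, the cross-section is a single solid region. Net area = 205.69 mm².

205.69 mm²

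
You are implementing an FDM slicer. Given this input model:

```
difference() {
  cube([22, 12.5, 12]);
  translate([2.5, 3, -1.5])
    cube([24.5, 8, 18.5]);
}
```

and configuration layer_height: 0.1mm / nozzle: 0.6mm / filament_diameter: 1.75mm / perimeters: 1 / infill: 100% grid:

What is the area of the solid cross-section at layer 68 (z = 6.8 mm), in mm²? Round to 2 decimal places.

119.00 mm²

At z = 6.8 mm: the 22×12.5 cube contributes its full rectangle (area 275.00 mm²); the 24.5×8 cube at (2.5, 3) contributes its full rectangle (area 196.00 mm²); Taking the first minus the rest: starting from the 22×12.5 cube (275.00 mm²), the 24.5×8 cube at (2.5, 3) partially overlaps it — only the 156.00 mm² overlap (of its 196.00 mm²) is removed, clipping the outline — area = 119.00 mm². Overall, the cross-section is a single solid region. Net area = 119.00 mm².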